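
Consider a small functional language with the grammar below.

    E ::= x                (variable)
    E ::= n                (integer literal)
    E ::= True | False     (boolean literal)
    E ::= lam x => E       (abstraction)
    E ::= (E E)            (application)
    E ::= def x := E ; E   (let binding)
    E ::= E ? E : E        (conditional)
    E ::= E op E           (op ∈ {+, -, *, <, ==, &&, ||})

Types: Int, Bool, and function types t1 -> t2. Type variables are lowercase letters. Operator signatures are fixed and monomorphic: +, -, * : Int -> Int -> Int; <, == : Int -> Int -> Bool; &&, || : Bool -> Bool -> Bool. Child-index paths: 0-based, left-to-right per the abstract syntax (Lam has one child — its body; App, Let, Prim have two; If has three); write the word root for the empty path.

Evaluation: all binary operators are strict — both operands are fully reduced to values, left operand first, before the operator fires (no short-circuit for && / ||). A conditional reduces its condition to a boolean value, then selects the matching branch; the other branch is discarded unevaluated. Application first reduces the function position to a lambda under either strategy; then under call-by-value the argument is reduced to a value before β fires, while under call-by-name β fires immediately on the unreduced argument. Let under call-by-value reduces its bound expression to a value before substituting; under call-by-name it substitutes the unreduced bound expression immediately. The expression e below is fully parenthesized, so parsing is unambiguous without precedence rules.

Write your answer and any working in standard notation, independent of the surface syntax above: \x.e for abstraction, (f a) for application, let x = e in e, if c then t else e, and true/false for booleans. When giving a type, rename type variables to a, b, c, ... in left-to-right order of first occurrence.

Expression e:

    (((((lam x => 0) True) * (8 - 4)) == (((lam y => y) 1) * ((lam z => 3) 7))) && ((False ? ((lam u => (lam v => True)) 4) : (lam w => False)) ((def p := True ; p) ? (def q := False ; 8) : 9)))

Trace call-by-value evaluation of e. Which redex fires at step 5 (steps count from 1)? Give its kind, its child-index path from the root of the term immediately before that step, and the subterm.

Trace:
step 0: (((((\x.0) true) * (8 - 4)) == (((\y.y) 1) * ((\z.3) 7))) && ((if false then ((\u.(\v.true)) 4) else (\w.false)) (if (let p = true in p) then (let q = false in 8) else 9)))
step 1: [beta@0.0.0] (((0 * (8 - 4)) == (((\y.y) 1) * ((\z.3) 7))) && ((if false then ((\u.(\v.true)) 4) else (\w.false)) (if (let p = true in p) then (let q = false in 8) else 9)))
step 2: [delta@0.0.1] (((0 * 4) == (((\y.y) 1) * ((\z.3) 7))) && ((if false then ((\u.(\v.true)) 4) else (\w.false)) (if (let p = true in p) then (let q = false in 8) else 9)))
step 3: [delta@0.0] ((0 == (((\y.y) 1) * ((\z.3) 7))) && ((if false then ((\u.(\v.true)) 4) else (\w.false)) (if (let p = true in p) then (let q = false in 8) else 9)))
step 4: [beta@0.1.0] ((0 == (1 * ((\z.3) 7))) && ((if false then ((\u.(\v.true)) 4) else (\w.false)) (if (let p = true in p) then (let q = false in 8) else 9)))
step 5: [beta@0.1.1] ((0 == (1 * 3)) && ((if false then ((\u.(\v.true)) 4) else (\w.false)) (if (let p = true in p) then (let q = false in 8) else 9)))

Answer: beta at 0.1.1 : ((\z.3) 7)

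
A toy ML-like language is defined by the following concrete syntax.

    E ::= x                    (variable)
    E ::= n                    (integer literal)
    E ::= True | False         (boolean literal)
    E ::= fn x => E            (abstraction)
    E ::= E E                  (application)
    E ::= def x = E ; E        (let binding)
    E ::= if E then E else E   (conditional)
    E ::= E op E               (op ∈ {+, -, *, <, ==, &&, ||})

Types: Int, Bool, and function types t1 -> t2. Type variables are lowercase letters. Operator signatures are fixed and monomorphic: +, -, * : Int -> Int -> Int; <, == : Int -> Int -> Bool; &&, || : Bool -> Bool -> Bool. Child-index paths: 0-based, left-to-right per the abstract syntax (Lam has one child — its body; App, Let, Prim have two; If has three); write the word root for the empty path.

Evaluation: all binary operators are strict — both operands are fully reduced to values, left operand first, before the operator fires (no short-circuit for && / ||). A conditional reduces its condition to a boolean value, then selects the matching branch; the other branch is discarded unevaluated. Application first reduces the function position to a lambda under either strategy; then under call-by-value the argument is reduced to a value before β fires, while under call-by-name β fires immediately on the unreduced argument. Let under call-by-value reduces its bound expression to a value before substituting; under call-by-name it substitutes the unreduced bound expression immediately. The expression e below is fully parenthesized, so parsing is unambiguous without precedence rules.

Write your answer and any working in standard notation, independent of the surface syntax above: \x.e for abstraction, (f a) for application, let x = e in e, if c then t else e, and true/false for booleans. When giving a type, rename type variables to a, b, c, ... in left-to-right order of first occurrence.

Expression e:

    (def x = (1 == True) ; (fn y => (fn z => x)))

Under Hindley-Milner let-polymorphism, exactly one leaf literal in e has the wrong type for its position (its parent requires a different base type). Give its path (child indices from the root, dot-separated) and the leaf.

Trace:
  unify Int ~ Int
  unify Bool ~ Int
  FAIL: mismatch Bool ~ Int

Answer: 0.1 : true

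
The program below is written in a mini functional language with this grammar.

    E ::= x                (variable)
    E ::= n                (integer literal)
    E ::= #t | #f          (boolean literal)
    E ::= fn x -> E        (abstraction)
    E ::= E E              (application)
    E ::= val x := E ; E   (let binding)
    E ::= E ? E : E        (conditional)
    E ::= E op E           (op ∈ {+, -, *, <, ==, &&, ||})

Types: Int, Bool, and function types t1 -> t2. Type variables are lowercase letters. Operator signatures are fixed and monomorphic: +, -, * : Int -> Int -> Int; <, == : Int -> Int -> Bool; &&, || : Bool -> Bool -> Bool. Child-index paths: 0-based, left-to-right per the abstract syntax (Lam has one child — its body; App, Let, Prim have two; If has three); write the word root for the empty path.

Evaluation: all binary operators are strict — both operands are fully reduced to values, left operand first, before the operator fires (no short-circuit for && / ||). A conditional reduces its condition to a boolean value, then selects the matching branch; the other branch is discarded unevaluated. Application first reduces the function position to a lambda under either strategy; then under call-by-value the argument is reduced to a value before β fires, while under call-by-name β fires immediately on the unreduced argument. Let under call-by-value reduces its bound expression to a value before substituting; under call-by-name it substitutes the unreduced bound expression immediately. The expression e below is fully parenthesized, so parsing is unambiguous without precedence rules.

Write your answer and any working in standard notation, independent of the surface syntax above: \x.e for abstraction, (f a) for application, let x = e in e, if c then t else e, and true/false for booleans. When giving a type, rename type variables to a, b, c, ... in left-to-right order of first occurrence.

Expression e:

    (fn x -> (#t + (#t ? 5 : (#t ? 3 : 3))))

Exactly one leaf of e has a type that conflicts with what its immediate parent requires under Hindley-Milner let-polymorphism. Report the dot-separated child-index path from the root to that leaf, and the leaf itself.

Trace:
  unify Bool ~ Int
  FAIL: mismatch Bool ~ Int

Answer: 0.0 : true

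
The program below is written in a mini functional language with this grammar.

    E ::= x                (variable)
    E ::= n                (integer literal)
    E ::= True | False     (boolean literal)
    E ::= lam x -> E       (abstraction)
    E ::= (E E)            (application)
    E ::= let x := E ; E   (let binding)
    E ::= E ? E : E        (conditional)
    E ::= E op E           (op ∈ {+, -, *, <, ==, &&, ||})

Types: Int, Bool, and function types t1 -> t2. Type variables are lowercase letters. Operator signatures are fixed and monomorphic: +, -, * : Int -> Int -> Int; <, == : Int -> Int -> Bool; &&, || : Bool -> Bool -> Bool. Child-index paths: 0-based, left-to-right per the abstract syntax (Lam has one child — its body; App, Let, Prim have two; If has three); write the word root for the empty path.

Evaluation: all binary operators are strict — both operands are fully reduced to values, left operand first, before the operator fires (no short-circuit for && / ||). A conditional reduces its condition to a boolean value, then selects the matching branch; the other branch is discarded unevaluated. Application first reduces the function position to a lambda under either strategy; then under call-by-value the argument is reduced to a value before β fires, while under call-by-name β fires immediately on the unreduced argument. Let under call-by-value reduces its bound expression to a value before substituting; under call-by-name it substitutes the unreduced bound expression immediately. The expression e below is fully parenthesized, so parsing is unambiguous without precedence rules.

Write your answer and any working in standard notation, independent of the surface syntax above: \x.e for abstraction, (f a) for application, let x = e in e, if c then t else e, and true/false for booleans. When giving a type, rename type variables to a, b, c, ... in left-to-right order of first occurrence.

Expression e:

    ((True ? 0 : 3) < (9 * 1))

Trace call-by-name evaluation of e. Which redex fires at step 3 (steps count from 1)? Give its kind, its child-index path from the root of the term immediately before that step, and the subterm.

Answer: delta at root : (0 < 9)

Trace:
step 0: ((if true then 0 else 3) < (9 * 1))
step 1: [if@0] (0 < (9 * 1))
step 2: [delta@1] (0 < 9)
step 3: [delta@root] true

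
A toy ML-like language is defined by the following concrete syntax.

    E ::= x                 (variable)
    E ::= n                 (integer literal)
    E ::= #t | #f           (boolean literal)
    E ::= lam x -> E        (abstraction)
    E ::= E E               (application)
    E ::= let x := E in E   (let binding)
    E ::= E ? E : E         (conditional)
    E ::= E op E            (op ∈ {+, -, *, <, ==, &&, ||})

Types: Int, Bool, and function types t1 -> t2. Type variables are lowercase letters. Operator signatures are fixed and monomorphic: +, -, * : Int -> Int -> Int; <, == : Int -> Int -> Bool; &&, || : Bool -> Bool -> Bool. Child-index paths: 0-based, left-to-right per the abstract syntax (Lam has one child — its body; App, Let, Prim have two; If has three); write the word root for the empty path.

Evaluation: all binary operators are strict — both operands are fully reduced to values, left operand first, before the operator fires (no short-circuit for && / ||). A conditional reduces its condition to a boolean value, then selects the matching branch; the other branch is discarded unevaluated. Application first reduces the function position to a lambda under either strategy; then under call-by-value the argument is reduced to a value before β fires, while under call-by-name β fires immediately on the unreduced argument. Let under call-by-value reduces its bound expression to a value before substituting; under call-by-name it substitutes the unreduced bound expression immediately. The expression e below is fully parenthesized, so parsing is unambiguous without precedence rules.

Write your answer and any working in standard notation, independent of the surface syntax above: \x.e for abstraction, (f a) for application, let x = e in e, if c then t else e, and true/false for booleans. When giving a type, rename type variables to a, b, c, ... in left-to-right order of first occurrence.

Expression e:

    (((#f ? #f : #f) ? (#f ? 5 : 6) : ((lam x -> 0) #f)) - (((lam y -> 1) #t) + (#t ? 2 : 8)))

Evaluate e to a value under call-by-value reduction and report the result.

Answer: -3

Derivation:
step 0: ((if (if false then false else false) then (if false then 5 else 6) else ((\x.0) false)) - (((\y.1) true) + (if true then 2 else 8)))
step 1: [if@0.0] ((if false then (if false then 5 else 6) else ((\x.0) false)) - (((\y.1) true) + (if true then 2 else 8)))
step 2: [if@0] (((\x.0) false) - (((\y.1) true) + (if true then 2 else 8)))
step 3: [beta@0] (0 - (((\y.1) true) + (if true then 2 else 8)))
step 4: [beta@1.0] (0 - (1 + (if true then 2 else 8)))
step 5: [if@1.1] (0 - (1 + 2))
step 6: [delta@1] (0 - 3)
step 7: [delta@root] -3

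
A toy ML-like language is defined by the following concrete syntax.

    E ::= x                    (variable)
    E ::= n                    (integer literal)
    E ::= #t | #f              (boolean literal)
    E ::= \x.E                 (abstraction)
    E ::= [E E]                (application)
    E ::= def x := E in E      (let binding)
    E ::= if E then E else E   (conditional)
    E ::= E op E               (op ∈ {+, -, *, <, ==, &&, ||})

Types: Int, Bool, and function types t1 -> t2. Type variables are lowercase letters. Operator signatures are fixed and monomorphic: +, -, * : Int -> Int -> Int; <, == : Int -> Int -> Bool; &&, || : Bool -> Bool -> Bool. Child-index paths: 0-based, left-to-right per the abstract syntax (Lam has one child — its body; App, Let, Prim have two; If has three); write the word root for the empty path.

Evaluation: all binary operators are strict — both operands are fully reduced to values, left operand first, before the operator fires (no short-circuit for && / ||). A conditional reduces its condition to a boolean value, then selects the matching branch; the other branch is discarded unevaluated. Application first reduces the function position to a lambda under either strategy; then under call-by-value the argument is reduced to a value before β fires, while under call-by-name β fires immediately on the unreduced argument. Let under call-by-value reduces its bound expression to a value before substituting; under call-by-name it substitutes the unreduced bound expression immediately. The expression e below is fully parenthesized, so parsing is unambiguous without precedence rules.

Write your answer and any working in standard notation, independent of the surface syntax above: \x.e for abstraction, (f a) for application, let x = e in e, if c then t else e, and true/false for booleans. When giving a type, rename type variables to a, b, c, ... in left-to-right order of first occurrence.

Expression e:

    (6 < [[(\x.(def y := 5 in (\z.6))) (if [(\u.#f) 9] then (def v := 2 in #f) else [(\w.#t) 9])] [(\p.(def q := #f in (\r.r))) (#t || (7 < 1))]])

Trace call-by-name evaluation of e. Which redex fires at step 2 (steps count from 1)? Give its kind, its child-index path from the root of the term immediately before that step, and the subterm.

Answer: let at 1.0 : (let y = 5 in (\z.6))

Trace:
step 0: (6 < (((\x.(let y = 5 in (\z.6))) (if ((\u.false) 9) then (let v = 2 in false) else ((\w.true) 9))) ((\p.(let q = false in (\r.r))) (true || (7 < 1)))))
step 1: [beta@1.0] (6 < ((let y = 5 in (\z.6)) ((\p.(let q = false in (\r.r))) (true || (7 < 1)))))
step 2: [let@1.0] (6 < ((\z.6) ((\p.(let q = false in (\r.r))) (true || (7 < 1)))))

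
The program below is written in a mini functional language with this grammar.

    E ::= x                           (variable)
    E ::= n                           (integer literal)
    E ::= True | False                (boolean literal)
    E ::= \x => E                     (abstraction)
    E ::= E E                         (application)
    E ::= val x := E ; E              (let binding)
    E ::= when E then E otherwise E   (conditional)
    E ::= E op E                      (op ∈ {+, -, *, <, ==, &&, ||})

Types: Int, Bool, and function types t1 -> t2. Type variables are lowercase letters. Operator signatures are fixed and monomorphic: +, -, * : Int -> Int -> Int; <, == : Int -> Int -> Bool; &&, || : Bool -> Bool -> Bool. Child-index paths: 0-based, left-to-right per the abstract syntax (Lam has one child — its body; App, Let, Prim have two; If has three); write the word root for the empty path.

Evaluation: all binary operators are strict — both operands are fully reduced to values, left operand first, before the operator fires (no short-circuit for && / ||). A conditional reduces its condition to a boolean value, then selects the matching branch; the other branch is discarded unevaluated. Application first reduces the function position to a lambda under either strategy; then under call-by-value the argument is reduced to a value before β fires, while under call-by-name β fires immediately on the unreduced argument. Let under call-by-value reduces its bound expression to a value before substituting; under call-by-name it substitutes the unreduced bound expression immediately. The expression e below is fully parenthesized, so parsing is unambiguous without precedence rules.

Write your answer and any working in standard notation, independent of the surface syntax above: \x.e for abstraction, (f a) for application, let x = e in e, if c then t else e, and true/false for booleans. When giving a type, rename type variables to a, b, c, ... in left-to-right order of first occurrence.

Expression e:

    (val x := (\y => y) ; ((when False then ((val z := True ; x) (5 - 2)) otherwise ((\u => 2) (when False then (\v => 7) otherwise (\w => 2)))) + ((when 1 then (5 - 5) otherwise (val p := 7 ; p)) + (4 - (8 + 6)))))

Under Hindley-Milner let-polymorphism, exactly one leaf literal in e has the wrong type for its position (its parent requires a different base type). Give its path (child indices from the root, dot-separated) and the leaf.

Derivation:
y : a
\y._ : a -> a
let x : forall. a -> a
  unify Bool ~ Bool
let z : Bool
x : b -> b
  unify Int ~ Int
  unify Int ~ Int
  unify b -> b ~ Int -> c
  unify b ~ Int
  unify Int ~ c
_ _ : Int
\u._ : d -> Int
  unify Bool ~ Bool
\v._ : e -> Int
\w._ : f -> Int
  unify e -> Int ~ f -> Int
  unify e ~ f
  unify Int ~ Int
  unify d -> Int ~ (f -> Int) -> g
  unify d ~ f -> Int
  unify Int ~ g
_ _ : Int
  unify Int ~ Int
  unify Int ~ Int
  unify Int ~ Bool
  FAIL: mismatch Int ~ Bool

Answer: 1.1.0.0 : 1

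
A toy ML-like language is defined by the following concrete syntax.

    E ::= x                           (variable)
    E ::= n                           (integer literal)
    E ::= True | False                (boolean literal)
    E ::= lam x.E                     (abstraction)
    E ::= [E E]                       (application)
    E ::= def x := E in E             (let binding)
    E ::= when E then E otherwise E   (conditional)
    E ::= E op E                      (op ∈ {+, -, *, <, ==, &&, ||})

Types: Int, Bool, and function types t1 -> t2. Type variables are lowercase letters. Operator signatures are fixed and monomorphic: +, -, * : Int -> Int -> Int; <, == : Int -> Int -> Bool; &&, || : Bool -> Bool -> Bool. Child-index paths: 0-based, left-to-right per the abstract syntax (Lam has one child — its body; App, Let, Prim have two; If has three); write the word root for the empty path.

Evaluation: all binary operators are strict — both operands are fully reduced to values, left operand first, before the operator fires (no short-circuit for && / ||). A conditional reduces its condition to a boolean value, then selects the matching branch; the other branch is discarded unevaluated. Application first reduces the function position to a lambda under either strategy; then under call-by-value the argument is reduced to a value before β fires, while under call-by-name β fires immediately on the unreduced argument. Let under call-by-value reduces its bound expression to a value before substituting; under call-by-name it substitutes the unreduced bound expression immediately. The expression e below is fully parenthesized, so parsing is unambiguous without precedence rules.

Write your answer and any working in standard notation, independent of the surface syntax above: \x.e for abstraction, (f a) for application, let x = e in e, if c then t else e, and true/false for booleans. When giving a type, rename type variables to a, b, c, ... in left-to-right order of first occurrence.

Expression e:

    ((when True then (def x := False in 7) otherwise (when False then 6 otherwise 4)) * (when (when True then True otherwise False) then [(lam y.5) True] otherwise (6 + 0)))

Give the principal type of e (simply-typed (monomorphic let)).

Working:
  unify Bool ~ Bool
let x : Bool
  unify Bool ~ Bool
  unify Int ~ Int
  unify Int ~ Int
  unify Int ~ Int
  unify Bool ~ Bool
  unify Bool ~ Bool
  unify Bool ~ Bool
\y._ : a -> Int
  unify a -> Int ~ Bool -> b
  unify a ~ Bool
  unify Int ~ b
_ _ : Int
  unify Int ~ Int
  unify Int ~ Int
  unify Int ~ Int
  unify Int ~ Int

Answer: Int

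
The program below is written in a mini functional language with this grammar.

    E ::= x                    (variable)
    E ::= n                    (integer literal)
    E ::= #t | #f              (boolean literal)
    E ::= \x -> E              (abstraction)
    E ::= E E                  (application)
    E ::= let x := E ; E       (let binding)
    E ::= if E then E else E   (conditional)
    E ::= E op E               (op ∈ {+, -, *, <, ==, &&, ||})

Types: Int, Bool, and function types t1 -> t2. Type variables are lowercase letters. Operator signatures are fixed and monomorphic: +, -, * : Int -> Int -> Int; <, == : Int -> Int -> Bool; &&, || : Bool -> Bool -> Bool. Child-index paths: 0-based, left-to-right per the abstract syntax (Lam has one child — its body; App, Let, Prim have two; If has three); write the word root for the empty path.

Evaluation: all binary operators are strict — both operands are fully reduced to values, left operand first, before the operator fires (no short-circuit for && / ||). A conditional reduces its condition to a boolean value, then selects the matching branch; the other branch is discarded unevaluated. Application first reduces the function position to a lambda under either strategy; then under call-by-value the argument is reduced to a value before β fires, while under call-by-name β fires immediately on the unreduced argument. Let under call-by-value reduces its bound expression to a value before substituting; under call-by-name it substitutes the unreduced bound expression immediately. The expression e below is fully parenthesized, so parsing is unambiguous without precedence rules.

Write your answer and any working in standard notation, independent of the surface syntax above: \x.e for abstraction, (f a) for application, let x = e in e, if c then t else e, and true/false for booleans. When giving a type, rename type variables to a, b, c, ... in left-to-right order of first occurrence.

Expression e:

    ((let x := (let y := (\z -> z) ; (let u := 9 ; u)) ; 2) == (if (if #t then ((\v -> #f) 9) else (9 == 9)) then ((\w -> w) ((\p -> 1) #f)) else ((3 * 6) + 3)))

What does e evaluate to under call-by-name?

Answer: false

Trace:
step 0: ((let x = (let y = (\z.z) in (let u = 9 in u)) in 2) == (if (if true then ((\v.false) 9) else (9 == 9)) then ((\w.w) ((\p.1) false)) else ((3 * 6) + 3)))
step 1: [let@0] (2 == (if (if true then ((\v.false) 9) else (9 == 9)) then ((\w.w) ((\p.1) false)) else ((3 * 6) + 3)))
step 2: [if@1.0] (2 == (if ((\v.false) 9) then ((\w.w) ((\p.1) false)) else ((3 * 6) + 3)))
step 3: [beta@1.0] (2 == (if false then ((\w.w) ((\p.1) false)) else ((3 * 6) + 3)))
step 4: [if@1] (2 == ((3 * 6) + 3))
step 5: [delta@1.0] (2 == (18 + 3))
step 6: [delta@1] (2 == 21)
step 7: [delta@root] false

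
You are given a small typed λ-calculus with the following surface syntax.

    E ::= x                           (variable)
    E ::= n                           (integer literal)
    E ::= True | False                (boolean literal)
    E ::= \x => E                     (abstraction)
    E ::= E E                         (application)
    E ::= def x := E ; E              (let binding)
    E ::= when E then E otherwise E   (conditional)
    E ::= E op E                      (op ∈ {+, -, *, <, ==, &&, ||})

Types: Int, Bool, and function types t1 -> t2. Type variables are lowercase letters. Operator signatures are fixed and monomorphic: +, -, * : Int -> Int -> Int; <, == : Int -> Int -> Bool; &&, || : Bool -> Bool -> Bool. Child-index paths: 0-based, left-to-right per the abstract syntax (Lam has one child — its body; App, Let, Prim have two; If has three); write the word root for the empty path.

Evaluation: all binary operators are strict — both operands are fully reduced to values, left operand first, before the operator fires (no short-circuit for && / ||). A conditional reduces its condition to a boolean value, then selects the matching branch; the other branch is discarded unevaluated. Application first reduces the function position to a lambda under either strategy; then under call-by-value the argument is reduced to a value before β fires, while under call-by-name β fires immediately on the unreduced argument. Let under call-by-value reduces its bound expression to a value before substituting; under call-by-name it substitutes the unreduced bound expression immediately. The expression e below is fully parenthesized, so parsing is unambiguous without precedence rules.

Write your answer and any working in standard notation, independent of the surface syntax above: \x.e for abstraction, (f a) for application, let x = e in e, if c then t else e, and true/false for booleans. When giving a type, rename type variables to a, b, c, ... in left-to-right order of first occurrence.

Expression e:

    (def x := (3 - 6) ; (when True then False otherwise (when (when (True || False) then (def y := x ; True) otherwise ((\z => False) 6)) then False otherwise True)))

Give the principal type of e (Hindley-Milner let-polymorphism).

Answer: Bool

Derivation:
  unify Int ~ Int
  unify Int ~ Int
let x : Int
  unify Bool ~ Bool
  unify Bool ~ Bool
  unify Bool ~ Bool
  unify Bool ~ Bool
x : Int
let y : Int
\z._ : a -> Bool
  unify a -> Bool ~ Int -> b
  unify a ~ Int
  unify Bool ~ b
_ _ : Bool
  unify Bool ~ Bool
  unify Bool ~ Bool
  unify Bool ~ Bool
  unify Bool ~ Bool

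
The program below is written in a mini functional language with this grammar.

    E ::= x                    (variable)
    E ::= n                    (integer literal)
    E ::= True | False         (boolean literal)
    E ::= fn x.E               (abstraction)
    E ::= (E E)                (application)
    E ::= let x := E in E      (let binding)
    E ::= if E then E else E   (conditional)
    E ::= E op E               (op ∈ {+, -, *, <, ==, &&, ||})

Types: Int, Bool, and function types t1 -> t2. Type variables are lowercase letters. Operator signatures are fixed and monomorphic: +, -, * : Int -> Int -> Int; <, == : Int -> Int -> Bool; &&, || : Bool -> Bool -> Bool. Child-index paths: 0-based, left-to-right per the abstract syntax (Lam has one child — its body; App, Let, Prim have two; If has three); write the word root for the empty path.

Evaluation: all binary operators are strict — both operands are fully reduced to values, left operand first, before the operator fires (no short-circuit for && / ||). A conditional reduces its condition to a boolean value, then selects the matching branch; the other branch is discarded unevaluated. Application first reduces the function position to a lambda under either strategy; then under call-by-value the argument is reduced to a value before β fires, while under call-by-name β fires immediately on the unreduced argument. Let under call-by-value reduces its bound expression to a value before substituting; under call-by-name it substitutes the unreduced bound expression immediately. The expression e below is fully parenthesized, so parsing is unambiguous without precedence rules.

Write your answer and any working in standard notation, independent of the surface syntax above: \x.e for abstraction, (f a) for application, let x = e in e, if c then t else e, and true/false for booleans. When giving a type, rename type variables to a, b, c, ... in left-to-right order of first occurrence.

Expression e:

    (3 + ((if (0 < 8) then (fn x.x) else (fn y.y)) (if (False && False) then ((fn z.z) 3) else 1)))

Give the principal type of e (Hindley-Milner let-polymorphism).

Answer: Int

Working:
  unify Int ~ Int
  unify Int ~ Int
  unify Int ~ Int
  unify Bool ~ Bool
x : a
\x._ : a -> a
y : b
\y._ : b -> b
  unify a -> a ~ b -> b
  unify a ~ b
  unify b ~ b
  unify Bool ~ Bool
  unify Bool ~ Bool
  unify Bool ~ Bool
z : c
\z._ : c -> c
  unify c -> c ~ Int -> d
  unify c ~ Int
  unify Int ~ d
_ _ : Int
  unify Int ~ Int
  unify b -> b ~ Int -> e
  unify b ~ Int
  unify Int ~ e
_ _ : Int
  unify Int ~ Int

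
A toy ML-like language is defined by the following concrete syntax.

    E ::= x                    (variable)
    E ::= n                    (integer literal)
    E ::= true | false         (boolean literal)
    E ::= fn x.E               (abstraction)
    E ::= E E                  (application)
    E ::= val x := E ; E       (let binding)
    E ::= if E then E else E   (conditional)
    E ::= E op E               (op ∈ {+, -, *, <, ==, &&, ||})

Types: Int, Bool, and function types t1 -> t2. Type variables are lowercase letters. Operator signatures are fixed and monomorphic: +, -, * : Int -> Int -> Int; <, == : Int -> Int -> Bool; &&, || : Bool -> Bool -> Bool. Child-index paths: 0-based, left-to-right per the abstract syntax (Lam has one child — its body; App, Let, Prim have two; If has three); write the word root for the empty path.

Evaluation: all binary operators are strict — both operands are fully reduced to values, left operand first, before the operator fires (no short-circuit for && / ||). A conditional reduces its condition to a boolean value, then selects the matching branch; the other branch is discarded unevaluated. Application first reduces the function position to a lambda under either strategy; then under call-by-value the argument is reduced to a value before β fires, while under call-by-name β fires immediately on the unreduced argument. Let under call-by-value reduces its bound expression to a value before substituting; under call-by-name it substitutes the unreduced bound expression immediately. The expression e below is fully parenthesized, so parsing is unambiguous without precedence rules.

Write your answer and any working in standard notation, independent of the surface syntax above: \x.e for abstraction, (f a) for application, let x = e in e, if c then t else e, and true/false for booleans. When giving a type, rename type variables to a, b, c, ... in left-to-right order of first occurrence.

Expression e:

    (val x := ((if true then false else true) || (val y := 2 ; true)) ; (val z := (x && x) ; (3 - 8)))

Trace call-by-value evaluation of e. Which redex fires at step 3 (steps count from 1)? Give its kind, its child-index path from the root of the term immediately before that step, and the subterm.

Derivation:
step 0: (let x = ((if true then false else true) || (let y = 2 in true)) in (let z = (x && x) in (3 - 8)))
step 1: [if@0.0] (let x = (false || (let y = 2 in true)) in (let z = (x && x) in (3 - 8)))
step 2: [let@0.1] (let x = (false || true) in (let z = (x && x) in (3 - 8)))
step 3: [delta@0] (let x = true in (let z = (x && x) in (3 - 8)))

Answer: delta at 0 : (false || true)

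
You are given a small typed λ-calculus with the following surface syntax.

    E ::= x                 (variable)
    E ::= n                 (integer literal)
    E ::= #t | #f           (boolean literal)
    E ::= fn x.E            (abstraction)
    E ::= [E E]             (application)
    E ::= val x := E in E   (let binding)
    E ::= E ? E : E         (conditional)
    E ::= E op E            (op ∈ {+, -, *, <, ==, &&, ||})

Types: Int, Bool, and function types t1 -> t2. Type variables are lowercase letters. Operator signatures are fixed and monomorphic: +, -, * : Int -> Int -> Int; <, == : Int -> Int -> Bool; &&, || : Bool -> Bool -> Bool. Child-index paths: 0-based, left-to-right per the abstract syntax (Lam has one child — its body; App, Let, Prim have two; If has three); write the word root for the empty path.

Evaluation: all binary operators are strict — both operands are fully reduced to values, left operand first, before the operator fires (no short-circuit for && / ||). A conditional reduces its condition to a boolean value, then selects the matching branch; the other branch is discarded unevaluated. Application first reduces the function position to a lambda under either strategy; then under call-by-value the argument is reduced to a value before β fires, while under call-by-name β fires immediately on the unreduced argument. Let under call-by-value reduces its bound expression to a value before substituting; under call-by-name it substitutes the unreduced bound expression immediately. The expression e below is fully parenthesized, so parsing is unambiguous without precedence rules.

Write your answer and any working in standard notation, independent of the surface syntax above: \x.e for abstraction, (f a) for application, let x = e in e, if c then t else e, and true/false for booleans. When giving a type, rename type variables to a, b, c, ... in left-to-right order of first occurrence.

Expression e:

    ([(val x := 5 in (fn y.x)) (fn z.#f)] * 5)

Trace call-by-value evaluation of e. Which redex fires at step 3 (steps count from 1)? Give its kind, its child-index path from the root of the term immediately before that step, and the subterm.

Answer: delta at root : (5 * 5)

Derivation:
step 0: (((let x = 5 in (\y.x)) (\z.false)) * 5)
step 1: [let@0.0] (((\y.5) (\z.false)) * 5)
step 2: [beta@0] (5 * 5)
step 3: [delta@root] 25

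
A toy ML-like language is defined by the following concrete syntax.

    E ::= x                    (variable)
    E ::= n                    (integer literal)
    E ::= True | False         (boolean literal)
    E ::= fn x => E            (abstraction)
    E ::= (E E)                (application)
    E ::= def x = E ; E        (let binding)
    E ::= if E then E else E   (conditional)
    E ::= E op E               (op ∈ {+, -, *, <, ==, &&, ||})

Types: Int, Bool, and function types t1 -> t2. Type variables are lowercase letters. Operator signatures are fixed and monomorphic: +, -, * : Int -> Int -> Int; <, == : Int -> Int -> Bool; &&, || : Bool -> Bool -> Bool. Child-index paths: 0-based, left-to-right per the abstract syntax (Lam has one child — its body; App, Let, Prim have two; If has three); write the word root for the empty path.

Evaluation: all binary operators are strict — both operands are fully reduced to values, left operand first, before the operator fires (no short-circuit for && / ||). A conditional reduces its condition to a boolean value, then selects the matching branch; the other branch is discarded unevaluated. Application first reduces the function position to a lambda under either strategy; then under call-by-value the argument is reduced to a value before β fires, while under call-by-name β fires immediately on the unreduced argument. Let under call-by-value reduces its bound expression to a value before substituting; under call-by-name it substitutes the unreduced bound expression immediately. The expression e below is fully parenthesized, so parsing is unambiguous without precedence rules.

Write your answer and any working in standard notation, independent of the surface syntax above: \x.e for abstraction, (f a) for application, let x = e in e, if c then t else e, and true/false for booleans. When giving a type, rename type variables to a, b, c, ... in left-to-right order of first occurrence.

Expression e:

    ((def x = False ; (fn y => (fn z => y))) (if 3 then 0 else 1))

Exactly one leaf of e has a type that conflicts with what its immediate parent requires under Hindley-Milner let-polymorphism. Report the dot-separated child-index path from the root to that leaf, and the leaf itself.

Working:
let x : Bool
y : a
\z._ : b -> a
\y._ : a -> b -> a
  unify Int ~ Bool
  FAIL: mismatch Int ~ Bool

Answer: 1.0 : 3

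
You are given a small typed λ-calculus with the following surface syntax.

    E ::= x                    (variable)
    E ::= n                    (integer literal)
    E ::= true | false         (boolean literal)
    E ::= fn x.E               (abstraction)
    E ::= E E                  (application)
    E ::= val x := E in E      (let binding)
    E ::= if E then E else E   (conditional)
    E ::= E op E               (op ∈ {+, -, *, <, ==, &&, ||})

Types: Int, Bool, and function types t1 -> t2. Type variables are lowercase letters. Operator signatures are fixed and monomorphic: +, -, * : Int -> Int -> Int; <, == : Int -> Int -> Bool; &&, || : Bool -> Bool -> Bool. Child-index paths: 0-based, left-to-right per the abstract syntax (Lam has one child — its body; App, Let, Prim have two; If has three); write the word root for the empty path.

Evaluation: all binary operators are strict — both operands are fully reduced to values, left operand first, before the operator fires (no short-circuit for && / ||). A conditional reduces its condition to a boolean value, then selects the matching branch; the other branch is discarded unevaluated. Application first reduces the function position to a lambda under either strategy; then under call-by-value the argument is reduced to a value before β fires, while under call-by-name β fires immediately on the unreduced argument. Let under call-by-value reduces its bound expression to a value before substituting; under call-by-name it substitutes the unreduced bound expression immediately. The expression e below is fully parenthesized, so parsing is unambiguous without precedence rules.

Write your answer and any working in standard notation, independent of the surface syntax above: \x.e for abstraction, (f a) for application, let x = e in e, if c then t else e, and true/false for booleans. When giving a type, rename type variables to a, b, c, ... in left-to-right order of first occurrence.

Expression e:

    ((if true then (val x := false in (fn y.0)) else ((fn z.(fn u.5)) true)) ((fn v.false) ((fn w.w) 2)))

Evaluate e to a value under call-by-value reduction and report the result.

Working:
step 0: ((if true then (let x = false in (\y.0)) else ((\z.(\u.5)) true)) ((\v.false) ((\w.w) 2)))
step 1: [if@0] ((let x = false in (\y.0)) ((\v.false) ((\w.w) 2)))
step 2: [let@0] ((\y.0) ((\v.false) ((\w.w) 2)))
step 3: [beta@1.1] ((\y.0) ((\v.false) 2))
step 4: [beta@1] ((\y.0) false)
step 5: [beta@root] 0

Answer: 0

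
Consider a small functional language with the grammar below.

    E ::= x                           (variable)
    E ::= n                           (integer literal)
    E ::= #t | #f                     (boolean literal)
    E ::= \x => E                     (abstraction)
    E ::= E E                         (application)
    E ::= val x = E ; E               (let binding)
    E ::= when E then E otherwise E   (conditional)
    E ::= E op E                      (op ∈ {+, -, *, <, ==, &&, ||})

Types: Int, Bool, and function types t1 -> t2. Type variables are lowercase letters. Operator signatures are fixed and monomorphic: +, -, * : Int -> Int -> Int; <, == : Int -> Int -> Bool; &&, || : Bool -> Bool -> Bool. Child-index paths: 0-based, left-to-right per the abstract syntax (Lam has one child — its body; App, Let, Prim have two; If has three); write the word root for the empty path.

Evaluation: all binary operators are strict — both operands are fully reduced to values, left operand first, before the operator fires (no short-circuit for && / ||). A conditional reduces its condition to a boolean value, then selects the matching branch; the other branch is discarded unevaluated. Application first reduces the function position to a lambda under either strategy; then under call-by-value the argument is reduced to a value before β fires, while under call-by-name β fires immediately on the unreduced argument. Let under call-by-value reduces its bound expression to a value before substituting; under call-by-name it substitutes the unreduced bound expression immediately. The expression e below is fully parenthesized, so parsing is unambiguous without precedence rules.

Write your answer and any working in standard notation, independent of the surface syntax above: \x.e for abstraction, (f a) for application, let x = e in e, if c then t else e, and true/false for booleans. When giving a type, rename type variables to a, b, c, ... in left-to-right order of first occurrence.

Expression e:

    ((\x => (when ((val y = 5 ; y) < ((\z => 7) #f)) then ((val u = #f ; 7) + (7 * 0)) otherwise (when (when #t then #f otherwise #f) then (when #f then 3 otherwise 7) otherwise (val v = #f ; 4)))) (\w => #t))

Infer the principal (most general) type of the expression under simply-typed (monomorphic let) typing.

Derivation:
let y : Int
y : Int
  unify Int ~ Int
\z._ : b -> Int
  unify b -> Int ~ Bool -> c
  unify b ~ Bool
  unify Int ~ c
_ _ : Int
  unify Int ~ Int
  unify Bool ~ Bool
let u : Bool
  unify Int ~ Int
  unify Int ~ Int
  unify Int ~ Int
  unify Int ~ Int
  unify Bool ~ Bool
  unify Bool ~ Bool
  unify Bool ~ Bool
  unify Bool ~ Bool
  unify Int ~ Int
let v : Bool
  unify Int ~ Int
  unify Int ~ Int
\x._ : a -> Int
\w._ : d -> Bool
  unify a -> Int ~ (d -> Bool) -> e
  unify a ~ d -> Bool
  unify Int ~ e
_ _ : Int

Answer: Int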